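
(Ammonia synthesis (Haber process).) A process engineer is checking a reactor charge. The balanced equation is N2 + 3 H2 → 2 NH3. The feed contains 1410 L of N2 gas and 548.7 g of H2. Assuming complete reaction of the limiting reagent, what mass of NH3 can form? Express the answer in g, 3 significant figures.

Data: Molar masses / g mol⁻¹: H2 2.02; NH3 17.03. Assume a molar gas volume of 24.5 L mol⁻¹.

n(N2) = 1410 / 24.5 = 57.55 mol
n(H2) = 548.7 / 2.02 = 271.6 mol
n/ν for N2 = 57.55/1 = 57.55
n/ν for H2 = 271.6/3 = 90.53
Smallest n/ν is N2 → limiting reagent.
n(NH3) = (2/1) × 57.55 = 115.1 mol
mass = 115.1 × 17.03 = 1960 g

1960 g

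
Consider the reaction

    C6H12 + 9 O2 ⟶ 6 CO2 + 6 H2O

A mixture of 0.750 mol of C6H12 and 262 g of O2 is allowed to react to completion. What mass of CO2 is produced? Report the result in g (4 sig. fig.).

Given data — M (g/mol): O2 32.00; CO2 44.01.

198.0 g

n(C6H12) = 0.7500 mol
n(O2) = 262.0 / 32.00 = 8.188 mol
n/ν for C6H12 = 0.7500/1 = 0.7500
n/ν for O2 = 8.188/9 = 0.9098
Smallest n/ν is C6H12 → limiting reagent.
n(CO2) = (6/1) × 0.7500 = 4.500 mol
mass = 4.500 × 44.01 = 198.0 g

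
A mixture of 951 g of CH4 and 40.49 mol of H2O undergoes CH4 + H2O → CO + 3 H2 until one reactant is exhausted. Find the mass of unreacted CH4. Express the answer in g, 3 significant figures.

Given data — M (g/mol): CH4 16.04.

302 g

n(CH4) = 951.0 / 16.04 = 59.29 mol
n(H2O) = 40.49 mol
n/ν for CH4 = 59.29/1 = 59.29
n/ν for H2O = 40.49/1 = 40.49
Smallest n/ν is H2O → limiting reagent.
CH4 consumed = (1/1) × 40.49 = 40.49 mol
CH4 remaining = 59.29 − 40.49 = 18.80 mol
mass = 18.80 × 16.04 = 301.6 g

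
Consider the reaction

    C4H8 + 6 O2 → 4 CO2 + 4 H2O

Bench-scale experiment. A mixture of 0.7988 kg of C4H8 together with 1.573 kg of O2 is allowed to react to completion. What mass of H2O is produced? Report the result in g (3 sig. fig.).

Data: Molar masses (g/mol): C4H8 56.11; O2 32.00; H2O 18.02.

591 g

n(C4H8) = 0.7988×1000 / 56.11 = 14.24 mol
n(O2) = 1.573×1000 / 32.00 = 49.16 mol
n/ν → C4H8: 14.24, O2: 8.193; O2 is limiting.
n(H2O) = (4/6) × 49.16 = 32.77 mol
mass = 32.77 × 18.02 = 590.5 g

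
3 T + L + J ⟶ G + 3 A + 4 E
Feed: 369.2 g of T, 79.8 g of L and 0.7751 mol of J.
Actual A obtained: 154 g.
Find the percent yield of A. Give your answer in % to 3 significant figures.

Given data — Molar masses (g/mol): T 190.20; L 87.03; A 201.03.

n(T) = 369.2 / 190.20 = 1.941 mol
n(L) = 79.80 / 87.03 = 0.9169 mol
n(J) = 0.7751 mol
n/ν for T = 1.941/3 = 0.6470
n/ν for L = 0.9169/1 = 0.9169
n/ν for J = 0.7751/1 = 0.7751
Smallest n/ν is T → limiting reagent.
theoretical n(A) = (3/3) × 1.941 = 1.941 mol → 390.2 g
% yield = 154 / 390.2 × 100 = 39.47 %

39.5 %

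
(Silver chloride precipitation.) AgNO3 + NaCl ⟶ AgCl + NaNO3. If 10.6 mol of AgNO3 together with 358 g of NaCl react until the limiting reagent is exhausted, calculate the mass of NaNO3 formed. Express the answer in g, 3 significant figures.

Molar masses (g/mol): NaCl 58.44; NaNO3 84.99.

521 g

n(AgNO3) = 10.60 mol
n(NaCl) = 358.0 / 58.44 = 6.126 mol
n/ν for AgNO3 = 10.60/1 = 10.60
n/ν for NaCl = 6.126/1 = 6.126
Smallest n/ν is NaCl → limiting reagent.
n(NaNO3) = (1/1) × 6.126 = 6.126 mol
mass = 6.126 × 84.99 = 520.6 g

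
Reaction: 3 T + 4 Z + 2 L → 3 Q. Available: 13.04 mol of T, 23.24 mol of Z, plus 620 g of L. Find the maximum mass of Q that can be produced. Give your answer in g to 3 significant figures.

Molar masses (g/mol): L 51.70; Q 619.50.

n(T) = 13.04 mol
n(Z) = 23.24 mol
n(L) = 620.0 / 51.70 = 11.99 mol
n/ν for T = 13.04/3 = 4.347
n/ν for Z = 23.24/4 = 5.810
n/ν for L = 11.99/2 = 5.995
Smallest n/ν is T → limiting reagent.
n(Q) = (3/3) × 13.04 = 13.04 mol
mass = 13.04 × 619.50 = 8078 g

8080 g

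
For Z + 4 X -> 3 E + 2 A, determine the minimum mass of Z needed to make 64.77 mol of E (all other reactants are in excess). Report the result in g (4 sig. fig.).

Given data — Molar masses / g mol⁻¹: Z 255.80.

n(E) = 64.77 mol
n(Z) = (1/3) × 64.77 = 21.59 mol
mass = 21.59 × 255.80 = 5523 g

5523 g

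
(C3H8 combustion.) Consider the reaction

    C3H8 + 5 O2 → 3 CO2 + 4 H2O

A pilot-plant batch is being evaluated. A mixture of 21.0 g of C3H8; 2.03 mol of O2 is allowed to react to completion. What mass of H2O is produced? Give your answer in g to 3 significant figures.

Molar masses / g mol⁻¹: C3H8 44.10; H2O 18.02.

29.3 g

n(C3H8) = 21.00 / 44.10 = 0.4762 mol
n(O2) = 2.030 mol
n/ν for C3H8 = 0.4762/1 = 0.4762
n/ν for O2 = 2.030/5 = 0.4060
Smallest n/ν is O2 → limiting reagent.
n(H2O) = (4/5) × 2.030 = 1.624 mol
mass = 1.624 × 18.02 = 29.26 g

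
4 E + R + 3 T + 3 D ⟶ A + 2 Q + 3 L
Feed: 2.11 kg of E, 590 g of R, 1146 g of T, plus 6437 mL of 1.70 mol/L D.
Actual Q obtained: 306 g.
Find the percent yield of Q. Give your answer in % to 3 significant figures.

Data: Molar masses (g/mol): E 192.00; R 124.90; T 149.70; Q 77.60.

n(E) = 2.110×1000 / 192.00 = 10.99 mol
n(R) = 590.0 / 124.90 = 4.724 mol
n(T) = 1146 / 149.70 = 7.655 mol
n(D) = 1.70 × 6437/1000 = 10.94 mol
n/ν → E: 2.748, R: 4.724, T: 2.552, D: 3.647; T is limiting.
theoretical n(Q) = (2/3) × 7.655 = 5.103 mol → 396.0 g
% yield = 306 / 396.0 × 100 = 77.27 %

77.3 %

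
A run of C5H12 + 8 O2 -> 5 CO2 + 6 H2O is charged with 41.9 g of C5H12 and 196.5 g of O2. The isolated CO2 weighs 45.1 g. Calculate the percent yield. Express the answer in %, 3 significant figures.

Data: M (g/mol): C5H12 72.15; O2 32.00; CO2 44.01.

n(C5H12) = 41.90 / 72.15 = 0.5807 mol
n(O2) = 196.5 / 32.00 = 6.141 mol
n/ν → C5H12: 0.5807, O2: 0.7676; C5H12 is limiting.
theoretical n(CO2) = (5/1) × 0.5807 = 2.904 mol → 127.8 g
% yield = 45.1 / 127.8 × 100 = 35.29 %

35.3 %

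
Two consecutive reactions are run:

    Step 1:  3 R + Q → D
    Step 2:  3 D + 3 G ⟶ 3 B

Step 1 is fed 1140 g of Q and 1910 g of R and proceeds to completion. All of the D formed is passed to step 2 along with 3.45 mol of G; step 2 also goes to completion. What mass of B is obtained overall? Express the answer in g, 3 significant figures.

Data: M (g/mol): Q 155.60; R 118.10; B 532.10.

Step 1:
n(Q) = 1140 / 155.60 = 7.326 mol
n(R) = 1910 / 118.10 = 16.17 mol
n/ν → Q: 7.326, R: 5.390; R is limiting.
n(D) produced = (1/3) × 16.17 = 5.390 mol
Step 2:
n(D) available = 5.390 mol
n(G) = 3.450 mol
n/ν → D: 1.797, G: 1.150; G is limiting.
n(B) = (3/3) × 3.450 = 3.450 mol
mass = 3.450 × 532.10 = 1836 g

1840 g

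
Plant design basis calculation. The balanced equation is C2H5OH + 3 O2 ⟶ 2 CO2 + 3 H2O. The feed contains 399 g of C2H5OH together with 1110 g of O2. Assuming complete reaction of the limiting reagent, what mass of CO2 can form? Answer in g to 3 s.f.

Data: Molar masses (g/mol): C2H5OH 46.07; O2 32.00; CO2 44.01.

n(C2H5OH) = 399.0 / 46.07 = 8.661 mol
n(O2) = 1110 / 32.00 = 34.69 mol
n/ν for C2H5OH = 8.661/1 = 8.661
n/ν for O2 = 34.69/3 = 11.56
Smallest n/ν is C2H5OH → limiting reagent.
n(CO2) = (2/1) × 8.661 = 17.32 mol
mass = 17.32 × 44.01 = 762.3 g

762 g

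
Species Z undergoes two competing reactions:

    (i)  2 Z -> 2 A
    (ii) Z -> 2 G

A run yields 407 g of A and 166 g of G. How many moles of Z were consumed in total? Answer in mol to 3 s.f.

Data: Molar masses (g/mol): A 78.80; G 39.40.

7.27 mol

n(A) = 407 / 78.80 = 5.165 mol
n(G) = 166 / 39.40 = 4.213 mol
n(Z) via (i) = (2/2)×5.165 = 5.165 mol
n(Z) via (ii) = (1/2)×4.213 = 2.107 mol
total n(Z) = 5.165 + 2.107 = 7.272 mol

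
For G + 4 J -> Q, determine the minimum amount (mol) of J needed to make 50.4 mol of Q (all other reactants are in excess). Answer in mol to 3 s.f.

n(Q) = 50.40 mol
n(J) = (4/1) × 50.40 = 201.6 mol

202 mol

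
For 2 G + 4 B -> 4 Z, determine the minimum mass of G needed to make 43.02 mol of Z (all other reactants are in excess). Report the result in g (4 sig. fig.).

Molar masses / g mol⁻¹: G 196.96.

n(Z) = 43.02 mol
n(G) = (2/4) × 43.02 = 21.51 mol
mass = 21.51 × 196.96 = 4237 g

4237 g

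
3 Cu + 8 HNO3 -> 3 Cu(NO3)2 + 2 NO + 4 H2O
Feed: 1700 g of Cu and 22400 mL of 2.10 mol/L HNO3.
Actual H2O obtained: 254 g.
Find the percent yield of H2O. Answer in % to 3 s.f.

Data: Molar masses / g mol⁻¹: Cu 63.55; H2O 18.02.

59.9 %

n(Cu) = 1700 / 63.55 = 26.75 mol
n(HNO3) = 2.10 × 22400/1000 = 47.04 mol
n/ν for Cu = 26.75/3 = 8.917
n/ν for HNO3 = 47.04/8 = 5.880
Smallest n/ν is HNO3 → limiting reagent.
theoretical n(H2O) = (4/8) × 47.04 = 23.52 mol → 423.8 g
% yield = 254 / 423.8 × 100 = 59.93 %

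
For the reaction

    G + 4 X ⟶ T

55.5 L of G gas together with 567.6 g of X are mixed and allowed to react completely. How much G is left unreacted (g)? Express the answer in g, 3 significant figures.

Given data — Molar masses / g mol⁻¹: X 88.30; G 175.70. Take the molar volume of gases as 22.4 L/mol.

153 g

n(G) = 55.50 / 22.4 = 2.478 mol
n(X) = 567.6 / 88.30 = 6.428 mol
n/ν → G: 2.478, X: 1.607; X is limiting.
G consumed = (1/4) × 6.428 = 1.607 mol
G remaining = 2.478 − 1.607 = 0.8710 mol
mass = 0.8710 × 175.70 = 153.0 g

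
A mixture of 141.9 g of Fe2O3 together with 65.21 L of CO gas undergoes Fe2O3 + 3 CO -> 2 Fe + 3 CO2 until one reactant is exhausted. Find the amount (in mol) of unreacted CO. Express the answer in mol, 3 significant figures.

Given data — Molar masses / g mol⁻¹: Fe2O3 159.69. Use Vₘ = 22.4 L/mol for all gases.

0.245 mol

n(Fe2O3) = 141.9 / 159.69 = 0.8886 mol
n(CO) = 65.21 / 22.4 = 2.911 mol
n/ν → Fe2O3: 0.8886, CO: 0.9703; Fe2O3 is limiting.
CO consumed = (3/1) × 0.8886 = 2.666 mol
CO remaining = 2.911 − 2.666 = 0.2450 mol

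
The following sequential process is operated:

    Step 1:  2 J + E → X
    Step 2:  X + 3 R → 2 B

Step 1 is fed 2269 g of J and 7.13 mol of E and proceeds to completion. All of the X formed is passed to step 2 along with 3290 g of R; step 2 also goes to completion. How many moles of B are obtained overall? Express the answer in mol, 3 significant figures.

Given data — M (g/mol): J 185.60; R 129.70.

Step 1:
n(J) = 2269 / 185.60 = 12.23 mol
n(E) = 7.130 mol
n/ν for J = 12.23/2 = 6.115
n/ν for E = 7.130/1 = 7.130
Smallest n/ν is J → limiting reagent.
n(X) produced = (1/2) × 12.23 = 6.115 mol
Step 2:
n(X) available = 6.115 mol
n(R) = 3290 / 129.70 = 25.37 mol
n/ν for X = 6.115/1 = 6.115
n/ν for R = 25.37/3 = 8.457
Smallest n/ν is X → limiting reagent.
n(B) = (2/1) × 6.115 = 12.23 mol

12.2 mol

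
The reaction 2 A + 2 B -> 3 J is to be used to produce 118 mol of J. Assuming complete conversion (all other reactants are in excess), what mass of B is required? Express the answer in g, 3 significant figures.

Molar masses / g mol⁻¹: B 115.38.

9080 g

n(J) = 118.0 mol
n(B) = (2/3) × 118.0 = 78.67 mol
mass = 78.67 × 115.38 = 9077 g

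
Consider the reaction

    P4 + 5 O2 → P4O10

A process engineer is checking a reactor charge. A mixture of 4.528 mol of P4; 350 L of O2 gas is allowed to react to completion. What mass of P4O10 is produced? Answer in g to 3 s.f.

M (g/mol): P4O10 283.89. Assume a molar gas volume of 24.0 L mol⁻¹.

828 g

n(P4) = 4.528 mol
n(O2) = 350.0 / 24.0 = 14.58 mol
n/ν for P4 = 4.528/1 = 4.528
n/ν for O2 = 14.58/5 = 2.916
Smallest n/ν is O2 → limiting reagent.
n(P4O10) = (1/5) × 14.58 = 2.916 mol
mass = 2.916 × 283.89 = 827.8 g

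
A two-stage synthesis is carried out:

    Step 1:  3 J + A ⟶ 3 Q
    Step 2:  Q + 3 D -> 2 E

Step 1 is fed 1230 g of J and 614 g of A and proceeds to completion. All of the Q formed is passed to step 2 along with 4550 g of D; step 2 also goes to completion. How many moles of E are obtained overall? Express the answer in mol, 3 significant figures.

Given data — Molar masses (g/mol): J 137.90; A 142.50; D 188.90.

16.1 mol

Step 1:
n(J) = 1230 / 137.90 = 8.920 mol
n(A) = 614.0 / 142.50 = 4.309 mol
n/ν for J = 8.920/3 = 2.973
n/ν for A = 4.309/1 = 4.309
Smallest n/ν is J → limiting reagent.
n(Q) produced = (3/3) × 8.920 = 8.920 mol
Step 2:
n(Q) available = 8.920 mol
n(D) = 4550 / 188.90 = 24.09 mol
n/ν for Q = 8.920/1 = 8.920
n/ν for D = 24.09/3 = 8.030
Smallest n/ν is D → limiting reagent.
n(E) = (2/3) × 24.09 = 16.06 mol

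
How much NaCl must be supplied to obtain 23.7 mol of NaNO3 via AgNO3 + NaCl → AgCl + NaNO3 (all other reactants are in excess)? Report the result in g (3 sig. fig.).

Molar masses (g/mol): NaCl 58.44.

n(NaNO3) = 23.70 mol
n(NaCl) = (1/1) × 23.70 = 23.70 mol
mass = 23.70 × 58.44 = 1385 g

1390 g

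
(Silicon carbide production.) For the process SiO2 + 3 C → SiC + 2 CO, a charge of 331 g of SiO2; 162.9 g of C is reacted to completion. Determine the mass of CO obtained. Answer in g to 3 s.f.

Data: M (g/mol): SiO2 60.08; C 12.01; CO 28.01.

n(SiO2) = 331.0 / 60.08 = 5.509 mol
n(C) = 162.9 / 12.01 = 13.56 mol
n/ν → SiO2: 5.509, C: 4.520; C is limiting.
n(CO) = (2/3) × 13.56 = 9.040 mol
mass = 9.040 × 28.01 = 253.2 g

253 g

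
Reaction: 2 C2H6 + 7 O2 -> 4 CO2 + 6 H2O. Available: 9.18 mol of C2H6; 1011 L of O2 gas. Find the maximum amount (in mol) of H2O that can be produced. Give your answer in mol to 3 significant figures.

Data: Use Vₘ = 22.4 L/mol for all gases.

27.5 mol

n(C2H6) = 9.180 mol
n(O2) = 1011 / 22.4 = 45.13 mol
n/ν for C2H6 = 9.180/2 = 4.590
n/ν for O2 = 45.13/7 = 6.447
Smallest n/ν is C2H6 → limiting reagent.
n(H2O) = (6/2) × 9.180 = 27.54 mol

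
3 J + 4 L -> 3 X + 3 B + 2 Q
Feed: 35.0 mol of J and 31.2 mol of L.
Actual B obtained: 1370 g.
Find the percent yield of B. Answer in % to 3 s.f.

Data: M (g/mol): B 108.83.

n(J) = 35.00 mol
n(L) = 31.20 mol
n/ν for J = 35.00/3 = 11.67
n/ν for L = 31.20/4 = 7.800
Smallest n/ν is L → limiting reagent.
theoretical n(B) = (3/4) × 31.20 = 23.40 mol → 2547 g
% yield = 1370 / 2547 × 100 = 53.79 %

53.8 %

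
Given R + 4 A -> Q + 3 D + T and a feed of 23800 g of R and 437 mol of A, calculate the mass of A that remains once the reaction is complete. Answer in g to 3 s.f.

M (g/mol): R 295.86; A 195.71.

n(R) = 23800 / 295.86 = 80.44 mol
n(A) = 437.0 mol
n/ν for R = 80.44/1 = 80.44
n/ν for A = 437.0/4 = 109.3
Smallest n/ν is R → limiting reagent.
A consumed = (4/1) × 80.44 = 321.8 mol
A remaining = 437.0 − 321.8 = 115.2 mol
mass = 115.2 × 195.71 = 22550 g

22600 g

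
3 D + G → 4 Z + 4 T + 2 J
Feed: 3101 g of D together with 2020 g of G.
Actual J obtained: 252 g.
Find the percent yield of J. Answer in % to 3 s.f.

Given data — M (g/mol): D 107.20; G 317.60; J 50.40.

n(D) = 3101 / 107.20 = 28.93 mol
n(G) = 2020 / 317.60 = 6.360 mol
n/ν for D = 28.93/3 = 9.643
n/ν for G = 6.360/1 = 6.360
Smallest n/ν is G → limiting reagent.
theoretical n(J) = (2/1) × 6.360 = 12.72 mol → 641.1 g
% yield = 252 / 641.1 × 100 = 39.31 %

39.3 %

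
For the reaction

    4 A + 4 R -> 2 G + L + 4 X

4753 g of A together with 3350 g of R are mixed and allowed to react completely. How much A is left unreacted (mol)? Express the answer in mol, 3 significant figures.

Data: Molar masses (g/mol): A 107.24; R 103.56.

12.0 mol

n(A) = 4753 / 107.24 = 44.32 mol
n(R) = 3350 / 103.56 = 32.35 mol
n/ν → A: 11.08, R: 8.088; R is limiting.
A consumed = (4/4) × 32.35 = 32.35 mol
A remaining = 44.32 − 32.35 = 11.97 mol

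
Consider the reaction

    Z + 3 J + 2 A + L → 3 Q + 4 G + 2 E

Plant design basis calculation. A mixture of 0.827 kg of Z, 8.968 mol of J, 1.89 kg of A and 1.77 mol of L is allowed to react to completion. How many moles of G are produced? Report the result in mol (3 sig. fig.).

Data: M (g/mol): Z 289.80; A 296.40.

7.08 mol

n(Z) = 0.8270×1000 / 289.80 = 2.854 mol
n(J) = 8.968 mol
n(A) = 1.890×1000 / 296.40 = 6.377 mol
n(L) = 1.770 mol
n/ν for Z = 2.854/1 = 2.854
n/ν for J = 8.968/3 = 2.989
n/ν for A = 6.377/2 = 3.189
n/ν for L = 1.770/1 = 1.770
Smallest n/ν is L → limiting reagent.
n(G) = (4/1) × 1.770 = 7.080 mol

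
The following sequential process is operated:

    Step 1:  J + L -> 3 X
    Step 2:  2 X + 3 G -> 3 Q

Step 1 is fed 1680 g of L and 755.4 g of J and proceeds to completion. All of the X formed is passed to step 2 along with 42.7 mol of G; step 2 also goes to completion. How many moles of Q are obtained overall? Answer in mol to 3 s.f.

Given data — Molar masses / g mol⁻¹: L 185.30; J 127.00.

26.8 mol

Step 1:
n(L) = 1680 / 185.30 = 9.066 mol
n(J) = 755.4 / 127.00 = 5.948 mol
n/ν → L: 9.066, J: 5.948; J is limiting.
n(X) produced = (3/1) × 5.948 = 17.84 mol
Step 2:
n(X) available = 17.84 mol
n(G) = 42.70 mol
n/ν → X: 8.920, G: 14.23; X is limiting.
n(Q) = (3/2) × 17.84 = 26.76 mol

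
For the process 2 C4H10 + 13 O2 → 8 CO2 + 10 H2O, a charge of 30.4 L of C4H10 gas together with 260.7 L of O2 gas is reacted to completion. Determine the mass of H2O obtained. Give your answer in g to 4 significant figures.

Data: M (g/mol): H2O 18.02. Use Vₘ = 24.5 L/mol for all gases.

n(C4H10) = 30.40 / 24.5 = 1.241 mol
n(O2) = 260.7 / 24.5 = 10.64 mol
n/ν for C4H10 = 1.241/2 = 0.6205
n/ν for O2 = 10.64/13 = 0.8185
Smallest n/ν is C4H10 → limiting reagent.
n(H2O) = (10/2) × 1.241 = 6.205 mol
mass = 6.205 × 18.02 = 111.8 g

111.8 g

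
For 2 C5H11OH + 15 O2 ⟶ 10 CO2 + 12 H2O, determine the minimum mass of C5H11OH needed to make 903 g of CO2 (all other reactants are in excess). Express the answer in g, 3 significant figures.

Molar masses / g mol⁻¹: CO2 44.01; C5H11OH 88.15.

362 g

n(CO2) = 903 / 44.01 = 20.52 mol
n(C5H11OH) = (2/10) × 20.52 = 4.104 mol
mass = 4.104 × 88.15 = 361.8 g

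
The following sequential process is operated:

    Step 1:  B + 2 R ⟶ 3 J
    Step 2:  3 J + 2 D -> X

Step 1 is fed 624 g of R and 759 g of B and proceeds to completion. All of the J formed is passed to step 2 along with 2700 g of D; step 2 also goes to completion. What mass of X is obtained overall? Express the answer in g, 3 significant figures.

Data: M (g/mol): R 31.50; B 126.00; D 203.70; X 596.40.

Step 1:
n(R) = 624.0 / 31.50 = 19.81 mol
n(B) = 759.0 / 126.00 = 6.024 mol
n/ν for R = 19.81/2 = 9.905
n/ν for B = 6.024/1 = 6.024
Smallest n/ν is B → limiting reagent.
n(J) produced = (3/1) × 6.024 = 18.07 mol
Step 2:
n(J) available = 18.07 mol
n(D) = 2700 / 203.70 = 13.25 mol
n/ν for J = 18.07/3 = 6.023
n/ν for D = 13.25/2 = 6.625
Smallest n/ν is J → limiting reagent.
n(X) = (1/3) × 18.07 = 6.023 mol
mass = 6.023 × 596.40 = 3592 g

3590 g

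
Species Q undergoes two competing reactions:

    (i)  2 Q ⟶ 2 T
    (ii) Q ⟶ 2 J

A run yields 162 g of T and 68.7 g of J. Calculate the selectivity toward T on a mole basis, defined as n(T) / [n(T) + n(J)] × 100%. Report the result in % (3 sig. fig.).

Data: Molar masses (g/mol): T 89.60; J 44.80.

n(T) = 162 / 89.60 = 1.808 mol
n(J) = 68.7 / 44.80 = 1.533 mol
selectivity = 1.808/(1.808+1.533) × 100 = 54.12 %

54.1 %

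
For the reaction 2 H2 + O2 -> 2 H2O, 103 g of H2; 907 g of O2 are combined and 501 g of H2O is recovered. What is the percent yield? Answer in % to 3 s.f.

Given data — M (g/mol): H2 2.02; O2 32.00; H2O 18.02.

n(H2) = 103.0 / 2.02 = 50.99 mol
n(O2) = 907.0 / 32.00 = 28.34 mol
n/ν → H2: 25.50, O2: 28.34; H2 is limiting.
theoretical n(H2O) = (2/2) × 50.99 = 50.99 mol → 918.8 g
% yield = 501 / 918.8 × 100 = 54.53 %

54.5 %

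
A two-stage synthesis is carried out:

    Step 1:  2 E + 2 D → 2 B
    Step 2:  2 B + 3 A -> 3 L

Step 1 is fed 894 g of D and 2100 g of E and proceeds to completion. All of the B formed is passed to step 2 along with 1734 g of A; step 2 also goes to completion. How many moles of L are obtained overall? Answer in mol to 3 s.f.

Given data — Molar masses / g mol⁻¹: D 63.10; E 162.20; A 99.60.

17.4 mol

Step 1:
n(D) = 894.0 / 63.10 = 14.17 mol
n(E) = 2100 / 162.20 = 12.95 mol
n/ν for D = 14.17/2 = 7.085
n/ν for E = 12.95/2 = 6.475
Smallest n/ν is E → limiting reagent.
n(B) produced = (2/2) × 12.95 = 12.95 mol
Step 2:
n(B) available = 12.95 mol
n(A) = 1734 / 99.60 = 17.41 mol
n/ν for B = 12.95/2 = 6.475
n/ν for A = 17.41/3 = 5.803
Smallest n/ν is A → limiting reagent.
n(L) = (3/3) × 17.41 = 17.41 mol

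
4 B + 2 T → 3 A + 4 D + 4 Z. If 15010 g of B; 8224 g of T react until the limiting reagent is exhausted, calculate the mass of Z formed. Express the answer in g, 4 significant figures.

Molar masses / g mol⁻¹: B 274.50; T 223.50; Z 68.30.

n(B) = 15010 / 274.50 = 54.68 mol
n(T) = 8224 / 223.50 = 36.80 mol
n/ν → B: 13.67, T: 18.40; B is limiting.
n(Z) = (4/4) × 54.68 = 54.68 mol
mass = 54.68 × 68.30 = 3735 g

3735 g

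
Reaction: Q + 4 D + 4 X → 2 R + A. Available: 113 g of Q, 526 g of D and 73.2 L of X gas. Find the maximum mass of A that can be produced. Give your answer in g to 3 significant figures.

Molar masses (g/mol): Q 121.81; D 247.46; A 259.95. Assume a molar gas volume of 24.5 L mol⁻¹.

n(Q) = 113.0 / 121.81 = 0.9277 mol
n(D) = 526.0 / 247.46 = 2.126 mol
n(X) = 73.20 / 24.5 = 2.988 mol
n/ν → Q: 0.9277, D: 0.5315, X: 0.7470; D is limiting.
n(A) = (1/4) × 2.126 = 0.5315 mol
mass = 0.5315 × 259.95 = 138.2 g

138 g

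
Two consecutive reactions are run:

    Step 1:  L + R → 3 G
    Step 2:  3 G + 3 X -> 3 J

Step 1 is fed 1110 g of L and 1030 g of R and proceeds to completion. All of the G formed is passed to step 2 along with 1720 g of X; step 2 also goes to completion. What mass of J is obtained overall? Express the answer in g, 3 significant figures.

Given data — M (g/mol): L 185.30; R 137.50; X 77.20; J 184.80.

3320 g

Step 1:
n(L) = 1110 / 185.30 = 5.990 mol
n(R) = 1030 / 137.50 = 7.491 mol
n/ν for L = 5.990/1 = 5.990
n/ν for R = 7.491/1 = 7.491
Smallest n/ν is L → limiting reagent.
n(G) produced = (3/1) × 5.990 = 17.97 mol
Step 2:
n(G) available = 17.97 mol
n(X) = 1720 / 77.20 = 22.28 mol
n/ν for G = 17.97/3 = 5.990
n/ν for X = 22.28/3 = 7.427
Smallest n/ν is G → limiting reagent.
n(J) = (3/3) × 17.97 = 17.97 mol
mass = 17.97 × 184.80 = 3321 g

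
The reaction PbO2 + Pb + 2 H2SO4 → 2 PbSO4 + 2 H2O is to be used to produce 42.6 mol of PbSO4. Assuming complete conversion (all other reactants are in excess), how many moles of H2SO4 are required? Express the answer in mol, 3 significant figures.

n(PbSO4) = 42.60 mol
n(H2SO4) = (2/2) × 42.60 = 42.60 mol

42.6 mol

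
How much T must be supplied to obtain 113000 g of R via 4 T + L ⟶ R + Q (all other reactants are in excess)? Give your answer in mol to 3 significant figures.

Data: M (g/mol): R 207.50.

n(R) = 113000 / 207.50 = 544.6 mol
n(T) = (4/1) × 544.6 = 2178 mol

2180 mol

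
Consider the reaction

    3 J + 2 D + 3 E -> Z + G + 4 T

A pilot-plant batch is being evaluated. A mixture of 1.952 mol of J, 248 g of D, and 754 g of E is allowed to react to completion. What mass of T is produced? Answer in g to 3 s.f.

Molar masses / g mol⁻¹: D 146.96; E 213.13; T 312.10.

812 g

n(J) = 1.952 mol
n(D) = 248.0 / 146.96 = 1.688 mol
n(E) = 754.0 / 213.13 = 3.538 mol
n/ν for J = 1.952/3 = 0.6507
n/ν for D = 1.688/2 = 0.8440
n/ν for E = 3.538/3 = 1.179
Smallest n/ν is J → limiting reagent.
n(T) = (4/3) × 1.952 = 2.603 mol
mass = 2.603 × 312.10 = 812.4 g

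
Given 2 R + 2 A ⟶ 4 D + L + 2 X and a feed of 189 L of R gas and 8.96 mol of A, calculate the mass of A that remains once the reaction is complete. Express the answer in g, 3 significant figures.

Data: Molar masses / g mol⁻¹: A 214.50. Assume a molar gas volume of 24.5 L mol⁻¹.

n(R) = 189.0 / 24.5 = 7.714 mol
n(A) = 8.960 mol
n/ν for R = 7.714/2 = 3.857
n/ν for A = 8.960/2 = 4.480
Smallest n/ν is R → limiting reagent.
A consumed = (2/2) × 7.714 = 7.714 mol
A remaining = 8.960 − 7.714 = 1.246 mol
mass = 1.246 × 214.50 = 267.3 g

267 g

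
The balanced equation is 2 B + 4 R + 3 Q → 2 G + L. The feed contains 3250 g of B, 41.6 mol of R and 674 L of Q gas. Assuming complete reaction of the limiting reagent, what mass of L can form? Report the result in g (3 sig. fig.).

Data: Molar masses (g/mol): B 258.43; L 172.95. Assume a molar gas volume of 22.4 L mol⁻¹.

1090 g

n(B) = 3250 / 258.43 = 12.58 mol
n(R) = 41.60 mol
n(Q) = 674.0 / 22.4 = 30.09 mol
n/ν → B: 6.290, R: 10.40, Q: 10.03; B is limiting.
n(L) = (1/2) × 12.58 = 6.290 mol
mass = 6.290 × 172.95 = 1088 g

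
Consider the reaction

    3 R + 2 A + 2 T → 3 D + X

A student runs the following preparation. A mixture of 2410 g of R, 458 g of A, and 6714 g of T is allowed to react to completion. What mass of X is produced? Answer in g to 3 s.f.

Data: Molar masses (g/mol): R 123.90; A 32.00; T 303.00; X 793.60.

n(R) = 2410 / 123.90 = 19.45 mol
n(A) = 458.0 / 32.00 = 14.31 mol
n(T) = 6714 / 303.00 = 22.16 mol
n/ν for R = 19.45/3 = 6.483
n/ν for A = 14.31/2 = 7.155
n/ν for T = 22.16/2 = 11.08
Smallest n/ν is R → limiting reagent.
n(X) = (1/3) × 19.45 = 6.483 mol
mass = 6.483 × 793.60 = 5145 g

5150 g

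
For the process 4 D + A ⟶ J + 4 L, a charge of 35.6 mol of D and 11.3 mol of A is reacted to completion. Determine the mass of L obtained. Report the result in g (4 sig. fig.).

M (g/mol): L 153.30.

5457 g

n(D) = 35.60 mol
n(A) = 11.30 mol
n/ν → D: 8.900, A: 11.30; D is limiting.
n(L) = (4/4) × 35.60 = 35.60 mol
mass = 35.60 × 153.30 = 5457 g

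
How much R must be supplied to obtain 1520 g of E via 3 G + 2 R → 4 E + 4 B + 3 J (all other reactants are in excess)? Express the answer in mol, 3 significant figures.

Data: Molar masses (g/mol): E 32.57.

n(E) = 1520 / 32.57 = 46.67 mol
n(R) = (2/4) × 46.67 = 23.34 mol

23.3 mol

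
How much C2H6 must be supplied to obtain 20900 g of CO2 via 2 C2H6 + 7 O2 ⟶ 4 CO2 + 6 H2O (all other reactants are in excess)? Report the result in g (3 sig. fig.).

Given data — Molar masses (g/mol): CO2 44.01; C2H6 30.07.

7140 g

n(CO2) = 20900 / 44.01 = 474.9 mol
n(C2H6) = (2/4) × 474.9 = 237.5 mol
mass = 237.5 × 30.07 = 7142 g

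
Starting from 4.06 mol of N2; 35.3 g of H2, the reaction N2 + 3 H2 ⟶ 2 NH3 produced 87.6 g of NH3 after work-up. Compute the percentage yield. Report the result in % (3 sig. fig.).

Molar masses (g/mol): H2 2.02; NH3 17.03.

n(N2) = 4.060 mol
n(H2) = 35.30 / 2.02 = 17.48 mol
n/ν → N2: 4.060, H2: 5.827; N2 is limiting.
theoretical n(NH3) = (2/1) × 4.060 = 8.120 mol → 138.3 g
% yield = 87.6 / 138.3 × 100 = 63.34 %

63.3 %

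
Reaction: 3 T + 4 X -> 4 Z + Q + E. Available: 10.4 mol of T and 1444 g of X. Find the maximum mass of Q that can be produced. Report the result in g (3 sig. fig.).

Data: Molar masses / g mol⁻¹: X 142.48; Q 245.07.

621 g

n(T) = 10.40 mol
n(X) = 1444 / 142.48 = 10.13 mol
n/ν → T: 3.467, X: 2.533; X is limiting.
n(Q) = (1/4) × 10.13 = 2.533 mol
mass = 2.533 × 245.07 = 620.8 g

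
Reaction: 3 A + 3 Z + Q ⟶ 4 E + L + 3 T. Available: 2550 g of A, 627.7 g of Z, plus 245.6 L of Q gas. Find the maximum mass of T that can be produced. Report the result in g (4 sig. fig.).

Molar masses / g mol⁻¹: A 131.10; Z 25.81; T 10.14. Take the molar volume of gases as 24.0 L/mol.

n(A) = 2550 / 131.10 = 19.45 mol
n(Z) = 627.7 / 25.81 = 24.32 mol
n(Q) = 245.6 / 24.0 = 10.23 mol
n/ν for A = 19.45/3 = 6.483
n/ν for Z = 24.32/3 = 8.107
n/ν for Q = 10.23/1 = 10.23
Smallest n/ν is A → limiting reagent.
n(T) = (3/3) × 19.45 = 19.45 mol
mass = 19.45 × 10.14 = 197.2 g

197.2 g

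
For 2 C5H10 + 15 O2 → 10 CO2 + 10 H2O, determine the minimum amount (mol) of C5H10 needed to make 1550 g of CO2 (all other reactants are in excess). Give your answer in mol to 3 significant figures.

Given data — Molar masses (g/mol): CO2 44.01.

n(CO2) = 1550 / 44.01 = 35.22 mol
n(C5H10) = (2/10) × 35.22 = 7.044 mol

7.04 mol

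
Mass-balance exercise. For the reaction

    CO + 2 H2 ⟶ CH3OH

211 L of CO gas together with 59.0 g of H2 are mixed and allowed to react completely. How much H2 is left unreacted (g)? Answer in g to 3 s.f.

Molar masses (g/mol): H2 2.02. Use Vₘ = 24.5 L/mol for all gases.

24.2 g

n(CO) = 211.0 / 24.5 = 8.612 mol
n(H2) = 59.00 / 2.02 = 29.21 mol
n/ν for CO = 8.612/1 = 8.612
n/ν for H2 = 29.21/2 = 14.61
Smallest n/ν is CO → limiting reagent.
H2 consumed = (2/1) × 8.612 = 17.22 mol
H2 remaining = 29.21 − 17.22 = 11.99 mol
mass = 11.99 × 2.02 = 24.22 g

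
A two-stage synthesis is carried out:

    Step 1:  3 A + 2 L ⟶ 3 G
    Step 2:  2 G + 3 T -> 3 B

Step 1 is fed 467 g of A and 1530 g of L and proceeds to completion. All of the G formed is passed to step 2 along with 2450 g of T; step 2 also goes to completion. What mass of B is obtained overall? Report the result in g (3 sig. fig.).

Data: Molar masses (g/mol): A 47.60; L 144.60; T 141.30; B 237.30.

3490 g

Step 1:
n(A) = 467.0 / 47.60 = 9.811 mol
n(L) = 1530 / 144.60 = 10.58 mol
n/ν → A: 3.270, L: 5.290; A is limiting.
n(G) produced = (3/3) × 9.811 = 9.811 mol
Step 2:
n(G) available = 9.811 mol
n(T) = 2450 / 141.30 = 17.34 mol
n/ν → G: 4.906, T: 5.780; G is limiting.
n(B) = (3/2) × 9.811 = 14.72 mol
mass = 14.72 × 237.30 = 3493 g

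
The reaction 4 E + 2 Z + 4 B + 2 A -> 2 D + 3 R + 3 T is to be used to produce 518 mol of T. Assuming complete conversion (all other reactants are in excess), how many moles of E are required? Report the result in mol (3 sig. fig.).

n(T) = 518.0 mol
n(E) = (4/3) × 518.0 = 690.7 mol

691 mol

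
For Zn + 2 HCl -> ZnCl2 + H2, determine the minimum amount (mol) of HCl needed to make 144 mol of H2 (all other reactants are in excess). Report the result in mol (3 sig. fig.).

n(H2) = 144.0 mol
n(HCl) = (2/1) × 144.0 = 288.0 mol

288 mol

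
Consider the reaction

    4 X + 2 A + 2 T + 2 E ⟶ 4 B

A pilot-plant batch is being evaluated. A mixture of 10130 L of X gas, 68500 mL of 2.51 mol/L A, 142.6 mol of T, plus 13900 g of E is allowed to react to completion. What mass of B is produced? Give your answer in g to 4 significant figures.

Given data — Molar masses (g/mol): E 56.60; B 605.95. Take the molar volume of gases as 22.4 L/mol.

172800 g

n(X) = 10130 / 22.4 = 452.2 mol
n(A) = 2.51 × 68500/1000 = 171.9 mol
n(T) = 142.6 mol
n(E) = 13900 / 56.60 = 245.6 mol
n/ν for X = 452.2/4 = 113.1
n/ν for A = 171.9/2 = 85.95
n/ν for T = 142.6/2 = 71.30
n/ν for E = 245.6/2 = 122.8
Smallest n/ν is T → limiting reagent.
n(B) = (4/2) × 142.6 = 285.2 mol
mass = 285.2 × 605.95 = 172800 g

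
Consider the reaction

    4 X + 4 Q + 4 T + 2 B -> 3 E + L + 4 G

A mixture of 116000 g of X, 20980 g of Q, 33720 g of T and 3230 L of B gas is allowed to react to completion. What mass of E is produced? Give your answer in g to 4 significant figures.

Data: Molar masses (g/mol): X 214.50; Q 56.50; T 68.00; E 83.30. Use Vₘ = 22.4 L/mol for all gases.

n(X) = 116000 / 214.50 = 540.8 mol
n(Q) = 20980 / 56.50 = 371.3 mol
n(T) = 33720 / 68.00 = 495.9 mol
n(B) = 3230 / 22.4 = 144.2 mol
n/ν for X = 540.8/4 = 135.2
n/ν for Q = 371.3/4 = 92.83
n/ν for T = 495.9/4 = 124.0
n/ν for B = 144.2/2 = 72.10
Smallest n/ν is B → limiting reagent.
n(E) = (3/2) × 144.2 = 216.3 mol
mass = 216.3 × 83.30 = 18020 g

18020 g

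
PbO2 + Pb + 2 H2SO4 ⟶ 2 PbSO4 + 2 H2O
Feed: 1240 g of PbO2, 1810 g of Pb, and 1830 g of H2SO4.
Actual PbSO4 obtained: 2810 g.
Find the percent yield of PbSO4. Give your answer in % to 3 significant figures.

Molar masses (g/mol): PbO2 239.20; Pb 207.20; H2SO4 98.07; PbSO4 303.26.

n(PbO2) = 1240 / 239.20 = 5.184 mol
n(Pb) = 1810 / 207.20 = 8.736 mol
n(H2SO4) = 1830 / 98.07 = 18.66 mol
n/ν for PbO2 = 5.184/1 = 5.184
n/ν for Pb = 8.736/1 = 8.736
n/ν for H2SO4 = 18.66/2 = 9.330
Smallest n/ν is PbO2 → limiting reagent.
theoretical n(PbSO4) = (2/1) × 5.184 = 10.37 mol → 3145 g
% yield = 2810 / 3145 × 100 = 89.35 %

89.4 %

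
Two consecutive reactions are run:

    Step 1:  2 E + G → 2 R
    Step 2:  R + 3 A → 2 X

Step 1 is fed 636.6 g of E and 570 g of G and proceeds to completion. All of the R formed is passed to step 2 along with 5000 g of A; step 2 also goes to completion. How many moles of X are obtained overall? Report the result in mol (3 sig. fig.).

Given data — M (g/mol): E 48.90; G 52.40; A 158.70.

21.0 mol

Step 1:
n(E) = 636.6 / 48.90 = 13.02 mol
n(G) = 570.0 / 52.40 = 10.88 mol
n/ν → E: 6.510, G: 10.88; E is limiting.
n(R) produced = (2/2) × 13.02 = 13.02 mol
Step 2:
n(R) available = 13.02 mol
n(A) = 5000 / 158.70 = 31.51 mol
n/ν → R: 13.02, A: 10.50; A is limiting.
n(X) = (2/3) × 31.51 = 21.01 mol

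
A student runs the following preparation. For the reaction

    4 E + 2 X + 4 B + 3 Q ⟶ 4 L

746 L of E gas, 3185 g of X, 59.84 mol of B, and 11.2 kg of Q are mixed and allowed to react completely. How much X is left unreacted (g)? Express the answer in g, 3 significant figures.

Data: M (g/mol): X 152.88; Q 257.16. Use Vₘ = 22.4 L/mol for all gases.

639 g

n(E) = 746.0 / 22.4 = 33.30 mol
n(X) = 3185 / 152.88 = 20.83 mol
n(B) = 59.84 mol
n(Q) = 11.20×1000 / 257.16 = 43.55 mol
n/ν for E = 33.30/4 = 8.325
n/ν for X = 20.83/2 = 10.42
n/ν for B = 59.84/4 = 14.96
n/ν for Q = 43.55/3 = 14.52
Smallest n/ν is E → limiting reagent.
X consumed = (2/4) × 33.30 = 16.65 mol
X remaining = 20.83 − 16.65 = 4.180 mol
mass = 4.180 × 152.88 = 639.0 g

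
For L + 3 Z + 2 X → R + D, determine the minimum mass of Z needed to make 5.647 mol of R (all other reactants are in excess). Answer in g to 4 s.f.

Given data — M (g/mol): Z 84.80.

n(R) = 5.647 mol
n(Z) = (3/1) × 5.647 = 16.94 mol
mass = 16.94 × 84.80 = 1437 g

1437 g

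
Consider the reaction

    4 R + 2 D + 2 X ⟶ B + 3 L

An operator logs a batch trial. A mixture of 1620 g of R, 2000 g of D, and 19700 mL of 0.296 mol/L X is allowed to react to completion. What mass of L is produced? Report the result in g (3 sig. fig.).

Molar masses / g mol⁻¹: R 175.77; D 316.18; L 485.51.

3360 g

n(R) = 1620 / 175.77 = 9.217 mol
n(D) = 2000 / 316.18 = 6.326 mol
n(X) = 0.296 × 19700/1000 = 5.831 mol
n/ν → R: 2.304, D: 3.163, X: 2.916; R is limiting.
n(L) = (3/4) × 9.217 = 6.913 mol
mass = 6.913 × 485.51 = 3356 g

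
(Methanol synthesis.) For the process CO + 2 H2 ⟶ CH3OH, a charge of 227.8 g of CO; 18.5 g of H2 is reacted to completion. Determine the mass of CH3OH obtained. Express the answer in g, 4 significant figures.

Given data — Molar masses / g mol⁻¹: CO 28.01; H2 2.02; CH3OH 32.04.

146.7 g

n(CO) = 227.8 / 28.01 = 8.133 mol
n(H2) = 18.50 / 2.02 = 9.158 mol
n/ν for CO = 8.133/1 = 8.133
n/ν for H2 = 9.158/2 = 4.579
Smallest n/ν is H2 → limiting reagent.
n(CH3OH) = (1/2) × 9.158 = 4.579 mol
mass = 4.579 × 32.04 = 146.7 g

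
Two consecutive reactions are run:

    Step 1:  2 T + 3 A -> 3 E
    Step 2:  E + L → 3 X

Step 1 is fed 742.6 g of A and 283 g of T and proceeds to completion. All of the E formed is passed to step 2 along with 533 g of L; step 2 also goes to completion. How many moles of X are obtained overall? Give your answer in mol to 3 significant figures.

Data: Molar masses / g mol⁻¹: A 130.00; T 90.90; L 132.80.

12.0 mol

Step 1:
n(A) = 742.6 / 130.00 = 5.712 mol
n(T) = 283.0 / 90.90 = 3.113 mol
n/ν → A: 1.904, T: 1.557; T is limiting.
n(E) produced = (3/2) × 3.113 = 4.670 mol
Step 2:
n(E) available = 4.670 mol
n(L) = 533.0 / 132.80 = 4.014 mol
n/ν → E: 4.670, L: 4.014; L is limiting.
n(X) = (3/1) × 4.014 = 12.04 mol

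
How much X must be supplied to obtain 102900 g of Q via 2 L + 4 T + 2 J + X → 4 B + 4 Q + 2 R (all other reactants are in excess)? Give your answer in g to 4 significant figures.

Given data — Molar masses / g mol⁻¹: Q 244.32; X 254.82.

n(Q) = 102900 / 244.32 = 421.2 mol
n(X) = (1/4) × 421.2 = 105.3 mol
mass = 105.3 × 254.82 = 26830 g

26830 g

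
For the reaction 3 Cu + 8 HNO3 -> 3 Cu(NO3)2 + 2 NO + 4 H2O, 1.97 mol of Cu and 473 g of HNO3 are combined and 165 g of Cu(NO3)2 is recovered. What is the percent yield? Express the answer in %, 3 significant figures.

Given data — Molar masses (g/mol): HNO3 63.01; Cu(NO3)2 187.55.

n(Cu) = 1.970 mol
n(HNO3) = 473.0 / 63.01 = 7.507 mol
n/ν for Cu = 1.970/3 = 0.6567
n/ν for HNO3 = 7.507/8 = 0.9384
Smallest n/ν is Cu → limiting reagent.
theoretical n(Cu(NO3)2) = (3/3) × 1.970 = 1.970 mol → 369.5 g
% yield = 165 / 369.5 × 100 = 44.65 %

44.7 %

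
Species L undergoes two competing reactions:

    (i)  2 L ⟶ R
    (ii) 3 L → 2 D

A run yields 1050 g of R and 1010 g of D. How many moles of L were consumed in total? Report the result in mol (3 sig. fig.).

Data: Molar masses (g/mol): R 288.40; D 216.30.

n(R) = 1050 / 288.40 = 3.641 mol
n(D) = 1010 / 216.30 = 4.669 mol
n(L) via (i) = (2/1)×3.641 = 7.282 mol
n(L) via (ii) = (3/2)×4.669 = 7.004 mol
total n(L) = 7.282 + 7.004 = 14.29 mol

14.3 mol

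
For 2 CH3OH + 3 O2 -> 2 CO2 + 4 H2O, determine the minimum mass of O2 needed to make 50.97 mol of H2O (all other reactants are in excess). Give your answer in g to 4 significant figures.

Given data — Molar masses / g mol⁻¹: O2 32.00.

n(H2O) = 50.97 mol
n(O2) = (3/4) × 50.97 = 38.23 mol
mass = 38.23 × 32.00 = 1223 g

1223 g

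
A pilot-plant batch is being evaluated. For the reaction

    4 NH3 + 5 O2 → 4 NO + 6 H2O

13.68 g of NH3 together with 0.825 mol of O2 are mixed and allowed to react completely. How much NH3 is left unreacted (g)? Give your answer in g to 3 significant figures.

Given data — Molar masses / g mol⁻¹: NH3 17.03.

n(NH3) = 13.68 / 17.03 = 0.8033 mol
n(O2) = 0.8250 mol
n/ν for NH3 = 0.8033/4 = 0.2008
n/ν for O2 = 0.8250/5 = 0.1650
Smallest n/ν is O2 → limiting reagent.
NH3 consumed = (4/5) × 0.8250 = 0.6600 mol
NH3 remaining = 0.8033 − 0.6600 = 0.1433 mol
mass = 0.1433 × 17.03 = 2.440 g

2.44 g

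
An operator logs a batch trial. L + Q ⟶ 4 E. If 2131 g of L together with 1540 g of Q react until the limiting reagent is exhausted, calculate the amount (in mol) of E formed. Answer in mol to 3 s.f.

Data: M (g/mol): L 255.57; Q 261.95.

23.5 mol

n(L) = 2131 / 255.57 = 8.338 mol
n(Q) = 1540 / 261.95 = 5.879 mol
n/ν for L = 8.338/1 = 8.338
n/ν for Q = 5.879/1 = 5.879
Smallest n/ν is Q → limiting reagent.
n(E) = (4/1) × 5.879 = 23.52 mol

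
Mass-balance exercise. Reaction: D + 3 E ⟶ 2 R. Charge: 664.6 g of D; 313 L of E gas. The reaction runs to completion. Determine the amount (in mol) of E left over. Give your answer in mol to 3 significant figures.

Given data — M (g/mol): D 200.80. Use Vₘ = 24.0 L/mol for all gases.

3.11 mol

n(D) = 664.6 / 200.80 = 3.310 mol
n(E) = 313.0 / 24.0 = 13.04 mol
n/ν for D = 3.310/1 = 3.310
n/ν for E = 13.04/3 = 4.347
Smallest n/ν is D → limiting reagent.
E consumed = (3/1) × 3.310 = 9.930 mol
E remaining = 13.04 − 9.930 = 3.110 mol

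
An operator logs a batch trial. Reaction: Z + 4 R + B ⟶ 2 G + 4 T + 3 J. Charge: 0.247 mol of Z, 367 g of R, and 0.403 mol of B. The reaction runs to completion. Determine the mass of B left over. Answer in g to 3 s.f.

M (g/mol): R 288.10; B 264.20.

n(Z) = 0.2470 mol
n(R) = 367.0 / 288.10 = 1.274 mol
n(B) = 0.4030 mol
n/ν → Z: 0.2470, R: 0.3185, B: 0.4030; Z is limiting.
B consumed = (1/1) × 0.2470 = 0.2470 mol
B remaining = 0.4030 − 0.2470 = 0.1560 mol
mass = 0.1560 × 264.20 = 41.22 g

41.2 g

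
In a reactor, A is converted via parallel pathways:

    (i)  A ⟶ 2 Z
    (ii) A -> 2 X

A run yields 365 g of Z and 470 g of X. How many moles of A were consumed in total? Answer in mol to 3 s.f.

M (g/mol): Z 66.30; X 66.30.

6.30 mol

n(Z) = 365 / 66.30 = 5.505 mol
n(X) = 470 / 66.30 = 7.089 mol
n(A) via (i) = (1/2)×5.505 = 2.753 mol
n(A) via (ii) = (1/2)×7.089 = 3.545 mol
total n(A) = 2.753 + 3.545 = 6.298 mol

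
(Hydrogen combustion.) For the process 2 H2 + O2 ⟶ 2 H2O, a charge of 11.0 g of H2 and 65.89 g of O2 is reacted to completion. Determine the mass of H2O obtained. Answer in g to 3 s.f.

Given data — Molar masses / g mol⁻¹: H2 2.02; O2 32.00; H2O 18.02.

74.2 g

n(H2) = 11.00 / 2.02 = 5.446 mol
n(O2) = 65.89 / 32.00 = 2.059 mol
n/ν for H2 = 5.446/2 = 2.723
n/ν for O2 = 2.059/1 = 2.059
Smallest n/ν is O2 → limiting reagent.
n(H2O) = (2/1) × 2.059 = 4.118 mol
mass = 4.118 × 18.02 = 74.21 g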